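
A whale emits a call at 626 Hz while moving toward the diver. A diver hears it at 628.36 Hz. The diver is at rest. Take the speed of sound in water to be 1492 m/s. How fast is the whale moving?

f' = f · v/(v − v_s) ⇒ v_s = v · |1 − f/f'|.
v_s = 1492 × |1 − 626/628.36| = 1492 × 0.003756 ≈ 5.6 m/s.

5.6 m/s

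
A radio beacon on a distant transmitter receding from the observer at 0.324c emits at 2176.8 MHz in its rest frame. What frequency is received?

Relativistic Doppler for frequency: f' = f₀ · √((1 − β)/(1 + β)).
f' = 2176.8 × √(0.6760/1.3240) = 2176.8 × 0.71454 ≈ 1555.4 MHz.

1555.4 MHz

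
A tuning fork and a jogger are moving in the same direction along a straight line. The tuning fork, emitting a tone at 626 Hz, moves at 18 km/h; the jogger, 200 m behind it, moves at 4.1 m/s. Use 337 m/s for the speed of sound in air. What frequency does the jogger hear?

624 Hz

18 km/h = 5 m/s.
The jogger is behind, so the tuning fork is moving away from it while the jogger is moving toward the tuning fork.
Both move, so f' = f · (v + v_o)/(v + v_s).
f' = 626 × (337 + 4.1)/(337 + 5) = 626 × 341.1/342 ≈ 624 Hz.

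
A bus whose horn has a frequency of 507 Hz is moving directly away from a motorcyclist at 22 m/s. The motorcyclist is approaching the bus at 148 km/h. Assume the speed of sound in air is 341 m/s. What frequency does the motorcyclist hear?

534 Hz

148 km/h = 41.11 m/s.
Both move, so f' = f · (v + v_o)/(v + v_s).
f' = 507 × (341 + 41.11)/(341 + 22) = 507 × 382.11/363 ≈ 534 Hz.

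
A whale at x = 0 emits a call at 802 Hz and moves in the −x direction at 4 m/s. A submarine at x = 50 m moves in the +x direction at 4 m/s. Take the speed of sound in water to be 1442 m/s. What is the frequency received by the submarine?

798 Hz

The observer lies on the +x side, so the source is heading away from the observer and the observer is heading away from the source.
Both move, so f' = f · (v − v_o)/(v + v_s).
f' = 802 × (1442 − 4)/(1442 + 4) = 802 × 1438/1446 ≈ 798 Hz.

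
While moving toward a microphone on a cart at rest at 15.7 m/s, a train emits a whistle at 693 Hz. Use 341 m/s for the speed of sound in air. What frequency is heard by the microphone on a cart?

726 Hz

Moving source, stationary observer: f' = f · v/(v − v_s) since the source is approaching.
f' = 693 × 341/(341 − 15.7) = 693 × 341/325.3 ≈ 726 Hz.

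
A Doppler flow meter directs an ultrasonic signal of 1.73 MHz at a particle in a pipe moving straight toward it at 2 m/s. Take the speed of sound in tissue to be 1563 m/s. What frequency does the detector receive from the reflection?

The particle in a pipe first receives the wave as a moving observer: f₁ = f₀ · (v + u)/v = 1.73 × (1563 + 2)/1563 ≈ 1.7322 MHz.
The reflection then acts as a moving source: f₂ = f₁ · v/(v − u) ≈ 1.7344 MHz.

1.7344 MHz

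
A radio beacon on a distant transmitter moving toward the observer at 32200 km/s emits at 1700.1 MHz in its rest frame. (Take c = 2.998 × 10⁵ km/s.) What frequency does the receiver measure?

β = v/c = 32200/299800 = 0.1074.
Relativistic Doppler for frequency: f' = f₀ · √((1 + β)/(1 − β)).
f' = 1700.1 × √(1.1074/0.8926) = 1700.1 × 1.11385 ≈ 1893.7 MHz.

1893.7 MHz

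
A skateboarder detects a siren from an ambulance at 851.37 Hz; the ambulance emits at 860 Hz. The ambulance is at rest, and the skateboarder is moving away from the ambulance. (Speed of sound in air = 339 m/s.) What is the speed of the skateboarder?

f' = f · (v − v_o)/v ⇒ v_o = v · |f'/f − 1|.
v_o = 339 × |851.37/860 − 1| = 339 × 0.01003 ≈ 3.4 m/s.

3.4 m/s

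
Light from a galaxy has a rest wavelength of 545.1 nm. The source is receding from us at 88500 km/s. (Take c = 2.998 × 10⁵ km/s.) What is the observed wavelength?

738.9 nm

β = v/c = 88500/299800 = 0.2952.
Relativistic Doppler for wavelength: λ' = λ₀ · √((1 + β)/(1 − β)).
λ' = 545.1 × √(1.2952/0.7048) = 545.1 × 1.35561 ≈ 738.9 nm.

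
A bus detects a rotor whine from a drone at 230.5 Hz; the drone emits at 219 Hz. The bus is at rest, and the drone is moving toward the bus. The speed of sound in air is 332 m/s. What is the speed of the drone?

f' = f · v/(v − v_s) ⇒ v_s = v · |1 − f/f'|.
v_s = 332 × |1 − 219/230.5| = 332 × 0.04989 ≈ 16.6 m/s.

16.6 m/s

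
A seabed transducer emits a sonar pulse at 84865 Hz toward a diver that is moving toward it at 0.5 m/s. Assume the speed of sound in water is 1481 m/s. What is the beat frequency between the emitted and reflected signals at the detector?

57.3 Hz

At the diver (a moving observer), f₁ = f₀ · (v + u)/v = 84865 × 1481.5/1481 ≈ 84893.7 Hz.
The reflection then acts as a moving source: f₂ = f₁ · v/(v − u) ≈ 84922.3 Hz.
Beat frequency: |f₂ − f₀| = 2u·f₀/(v − u) = 2 × 0.5 × 84865/1480.5 ≈ 57.3 Hz.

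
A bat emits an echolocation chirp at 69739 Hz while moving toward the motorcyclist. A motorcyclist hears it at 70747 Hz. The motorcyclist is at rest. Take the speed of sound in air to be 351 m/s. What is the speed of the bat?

5.0 m/s

f' = f · v/(v − v_s) ⇒ v_s = v · |1 − f/f'|.
v_s = 351 × |1 − 69739/70747| = 351 × 0.01425 ≈ 5.0 m/s.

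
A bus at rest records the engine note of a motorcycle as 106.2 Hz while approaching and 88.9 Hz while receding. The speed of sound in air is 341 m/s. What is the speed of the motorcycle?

f₁/f₂ = (v + v_s)/(v − v_s), so v_s = v · (f₁ − f₂)/(f₁ + f₂).
v_s = 341 × (106.2 − 88.9)/(106.2 + 88.9) = 341 × 17.3/195.1 ≈ 30 m/s.

30 m/s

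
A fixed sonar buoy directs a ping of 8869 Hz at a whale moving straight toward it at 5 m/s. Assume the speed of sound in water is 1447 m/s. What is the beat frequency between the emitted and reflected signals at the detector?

62 Hz

At the whale (a moving observer), f₁ = f₀ · (v + u)/v = 8869 × 1452/1447 ≈ 8899.6 Hz.
On reflection it acts as a source moving toward the stationary detector: f₂ = f₁ · v/(v − u) = 8899.6 × 1447/1442 ≈ 8930.5 Hz.
Equivalently f₂ = f₀ · (v + u)/(v − u).
Beat frequency: |f₂ − f₀| = 2u·f₀/(v − u) = 2 × 5 × 8869/1442 ≈ 62 Hz.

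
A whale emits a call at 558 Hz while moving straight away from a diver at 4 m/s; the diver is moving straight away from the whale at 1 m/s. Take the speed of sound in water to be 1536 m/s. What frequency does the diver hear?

With source receding and observer receding, f' = f · (v − v_o)/(v + v_s).
f' = 558 × (1536 − 1)/(1536 + 4) = 558 × 1535/1540 ≈ 556 Hz.

556 Hz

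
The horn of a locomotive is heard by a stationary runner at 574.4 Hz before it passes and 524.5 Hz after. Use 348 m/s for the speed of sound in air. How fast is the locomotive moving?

15.8 m/s

f₁/f₂ = (v + v_s)/(v − v_s), so v_s = v · (f₁ − f₂)/(f₁ + f₂).
v_s = 348 × (574.4 − 524.5)/(574.4 + 524.5) = 348 × 49.9/1098.9 ≈ 15.8 m/s.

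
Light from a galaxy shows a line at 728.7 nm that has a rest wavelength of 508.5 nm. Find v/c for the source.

λ'/λ₀ = 1.4330 > 1 (redshift), so the source is receding.
λ'/λ₀ = √((1 + β)/(1 − β)) for a receding source ⇒ β = (r² − 1)/(r² + 1) with r = λ'/λ₀.
β = (2.0536 − 1)/(2.0536 + 1) ≈ 0.345.

0.345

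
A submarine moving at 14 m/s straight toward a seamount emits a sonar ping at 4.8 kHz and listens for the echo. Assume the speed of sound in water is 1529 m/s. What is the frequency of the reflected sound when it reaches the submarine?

The seamount receives the sound from a moving source: f₁ = f₀ · v/(v − v_e) = 4.8 × 1529/1515 ≈ 4.84 kHz.
On the return leg the submarine is a moving observer: f₂ = f₁ · (v + v_e)/v = 4.84 × 1543/1529 ≈ 4.89 kHz.
Equivalently f₂ = f₀ · (v + v_e)/(v − v_e).

4.89 kHz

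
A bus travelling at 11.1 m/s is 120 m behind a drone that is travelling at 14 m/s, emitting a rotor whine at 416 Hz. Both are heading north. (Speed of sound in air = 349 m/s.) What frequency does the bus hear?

The bus is behind, so the drone is moving away from it while the bus is moving toward the drone.
With source receding and observer approaching, f' = f · (v + v_o)/(v + v_s).
f' = 416 × (349 + 11.1)/(349 + 14) = 416 × 360.1/363 ≈ 413 Hz.

413 Hz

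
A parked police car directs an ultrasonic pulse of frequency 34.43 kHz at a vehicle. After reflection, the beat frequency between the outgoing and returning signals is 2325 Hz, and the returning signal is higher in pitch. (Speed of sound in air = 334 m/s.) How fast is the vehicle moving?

10.9 m/s

Double Doppler shift off a moving reflector: f₂ = f₀ · (v + u)/(v − u) (u > 0 toward emitter).
Returning signal is higher, so f₂ = f₀ + Δf = 34430 + 2325 = 36755 Hz.
Rearranging, u = v · (f₂ − f₀)/(f₂ + f₀) = 334 × 2325/71185 ≈ 10.9 m/s.
So the vehicle is moving at 10.9 m/s toward the emitter.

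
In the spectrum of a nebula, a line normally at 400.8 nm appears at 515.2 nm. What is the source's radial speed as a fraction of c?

λ'/λ₀ = 1.2854 > 1 (redshift), so the source is receding.
λ'/λ₀ = √((1 + β)/(1 − β)) for a receding source ⇒ β = (r² − 1)/(r² + 1) with r = λ'/λ₀.
β = (1.6523 − 1)/(1.6523 + 1) ≈ 0.246.

0.246c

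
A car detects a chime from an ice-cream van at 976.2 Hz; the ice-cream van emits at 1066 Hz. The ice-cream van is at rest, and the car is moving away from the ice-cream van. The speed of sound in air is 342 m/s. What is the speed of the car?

29 m/s

f' = f · (v − v_o)/v ⇒ v_o = v · |f'/f − 1|.
v_o = 342 × |976.2/1066 − 1| = 342 × 0.08424 ≈ 29 m/s.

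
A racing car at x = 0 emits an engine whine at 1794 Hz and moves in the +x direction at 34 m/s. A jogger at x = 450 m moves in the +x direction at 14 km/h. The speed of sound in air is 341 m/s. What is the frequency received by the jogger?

1970 Hz

14 km/h = 3.889 m/s.
The observer lies on the +x side, so the source is heading toward the observer and the observer is heading away from the source.
With source approaching and observer receding, f' = f · (v − v_o)/(v − v_s).
f' = 1794 × (341 − 3.889)/(341 − 34) = 1794 × 337.11/307 ≈ 1970 Hz.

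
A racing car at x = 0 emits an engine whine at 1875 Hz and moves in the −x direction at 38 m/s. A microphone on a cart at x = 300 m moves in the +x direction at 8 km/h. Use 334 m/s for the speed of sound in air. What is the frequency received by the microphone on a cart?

8 km/h = 2.222 m/s.
The observer lies on the +x side, so the source is heading away from the observer and the observer is heading away from the source.
Both move, so f' = f · (v − v_o)/(v + v_s).
f' = 1875 × (334 − 2.222)/(334 + 38) = 1875 × 331.78/372 ≈ 1672 Hz.

1672 Hz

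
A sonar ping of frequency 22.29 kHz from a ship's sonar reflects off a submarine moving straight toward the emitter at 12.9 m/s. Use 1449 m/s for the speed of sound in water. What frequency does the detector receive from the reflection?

At the submarine (a moving observer), f₁ = f₀ · (v + u)/v = 22.29 × 1461.9/1449 ≈ 22.5 kHz.
The reflection then acts as a moving source: f₂ = f₁ · v/(v − u) ≈ 22.7 kHz.
Equivalently f₂ = f₀ · (v + u)/(v − u).

22.7 kHz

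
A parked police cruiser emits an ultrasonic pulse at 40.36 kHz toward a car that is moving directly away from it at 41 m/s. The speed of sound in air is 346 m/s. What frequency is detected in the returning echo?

31.8 kHz

At the car (a moving observer), f₁ = f₀ · (v − u)/v = 40.36 × 305/346 ≈ 35.6 kHz.
On reflection it acts as a source moving away from the stationary detector: f₂ = f₁ · v/(v + u) = 35.6 × 346/387 ≈ 31.8 kHz.
Equivalently f₂ = f₀ · (v − u)/(v + u).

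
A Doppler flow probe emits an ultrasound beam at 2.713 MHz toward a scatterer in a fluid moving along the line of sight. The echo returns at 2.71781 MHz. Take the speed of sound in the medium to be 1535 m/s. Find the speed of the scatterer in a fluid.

Double Doppler shift off a moving reflector: f₂ = f₀ · (v + u)/(v − u) (u > 0 toward emitter).
Rearranging, u = v · (f₂ − f₀)/(f₂ + f₀) = 1535 × 0.00481/5.43081 ≈ 1.36 m/s.
So the scatterer in a fluid is moving at 1.36 m/s toward the emitter.

1.36 m/s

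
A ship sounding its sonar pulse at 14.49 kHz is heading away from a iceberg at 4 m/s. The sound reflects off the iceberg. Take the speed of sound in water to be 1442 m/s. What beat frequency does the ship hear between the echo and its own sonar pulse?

80 Hz

The iceberg receives the sound from a moving source: f₁ = f₀ · v/(v + v_e) = 14.49 × 1442/1446 ≈ 14.4499 kHz.
On the return leg the ship is a moving observer: f₂ = f₁ · (v − v_e)/v = 14.4499 × 1438/1442 ≈ 14.4098 kHz.
Beat against the emitted tone (with f₀ = 14490 Hz): |f₂ − f₀| = 2v_e·f₀/(v + v_e) = 2 × 4 × 14490/1446 ≈ 80 Hz.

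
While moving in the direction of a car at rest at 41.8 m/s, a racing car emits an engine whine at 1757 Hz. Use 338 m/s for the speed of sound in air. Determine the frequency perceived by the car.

With the source moving toward a stationary observer, f' = f · v/(v − v_s).
f' = 1757 × 338/(338 − 41.8) = 1757 × 338/296.2 ≈ 2005 Hz.

2005 Hz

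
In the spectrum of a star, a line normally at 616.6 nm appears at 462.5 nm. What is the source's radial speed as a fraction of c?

λ'/λ₀ = 0.7501 < 1 (blueshift), so the source is approaching.
λ'/λ₀ = √((1 − β)/(1 + β)) for an approaching source ⇒ β = (1 − r²)/(1 + r²) with r = λ'/λ₀.
β = (1 − 0.5626)/(1 + 0.5626) ≈ 0.280.

0.280c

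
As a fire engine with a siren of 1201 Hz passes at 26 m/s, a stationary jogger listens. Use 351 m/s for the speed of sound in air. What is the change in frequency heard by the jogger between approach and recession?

179 Hz

Approaching: f₁ = f · v/(v − v_s) = 1201 × 351/325 ≈ 1297 Hz.
Receding: f₂ = f · v/(v + v_s) = 1201 × 351/377 ≈ 1118 Hz.
Drop: f₁ − f₂ = 2f·v·v_s/(v² − v_s²) = 2 × 1201 × 351 × 26/(351² − 26²) ≈ 179 Hz.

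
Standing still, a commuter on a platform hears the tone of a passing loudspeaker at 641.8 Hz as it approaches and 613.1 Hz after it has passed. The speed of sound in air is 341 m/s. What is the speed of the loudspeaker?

f₁/f₂ = (v + v_s)/(v − v_s), so v_s = v · (f₁ − f₂)/(f₁ + f₂).
v_s = 341 × (641.8 − 613.1)/(641.8 + 613.1) = 341 × 28.7/1254.9 ≈ 7.8 m/s.

7.8 m/s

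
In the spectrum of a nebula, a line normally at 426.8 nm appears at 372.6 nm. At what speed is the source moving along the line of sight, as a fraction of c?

λ'/λ₀ = 0.8730 < 1 (blueshift), so the source is approaching.
λ'/λ₀ = √((1 − β)/(1 + β)) for an approaching source ⇒ β = (1 − r²)/(1 + r²) with r = λ'/λ₀.
β = (1 − 0.7621)/(1 + 0.7621) ≈ 0.135.

0.135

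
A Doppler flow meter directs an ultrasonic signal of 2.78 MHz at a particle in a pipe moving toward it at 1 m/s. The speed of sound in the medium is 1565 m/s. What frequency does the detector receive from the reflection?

At the particle in a pipe (a moving observer), f₁ = f₀ · (v + u)/v = 2.78 × 1566/1565 ≈ 2.782 MHz.
The reflection then acts as a moving source: f₂ = f₁ · v/(v − u) ≈ 2.784 MHz.

2.784 MHz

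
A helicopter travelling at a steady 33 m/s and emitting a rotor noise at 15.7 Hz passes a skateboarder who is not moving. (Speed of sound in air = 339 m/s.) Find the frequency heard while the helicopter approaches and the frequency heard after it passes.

17.4 Hz approaching; 14.3 Hz receding

Approaching: f₁ = f · v/(v − v_s) = 15.7 × 339/306 ≈ 17.4 Hz.
Receding: f₂ = f · v/(v + v_s) = 15.7 × 339/372 ≈ 14.3 Hz.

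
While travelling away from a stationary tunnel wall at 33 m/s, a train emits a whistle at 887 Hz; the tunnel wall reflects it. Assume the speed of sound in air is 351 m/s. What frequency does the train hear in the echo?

735 Hz

The tunnel wall receives the sound from a moving source: f₁ = f₀ · v/(v + v_e) = 887 × 351/384 ≈ 811 Hz.
On the return leg the train is a moving observer: f₂ = f₁ · (v − v_e)/v = 811 × 318/351 ≈ 735 Hz.
Equivalently f₂ = f₀ · (v − v_e)/(v + v_e).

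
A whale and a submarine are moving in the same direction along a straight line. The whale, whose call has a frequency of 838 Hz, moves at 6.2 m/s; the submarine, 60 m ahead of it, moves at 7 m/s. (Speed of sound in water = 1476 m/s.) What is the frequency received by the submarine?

The submarine is ahead, so the whale is moving toward it while the submarine is moving away from the whale.
With source approaching and observer receding, f' = f · (v − v_o)/(v − v_s).
f' = 838 × (1476 − 7)/(1476 − 6.2) = 838 × 1469/1469.8 ≈ 838 Hz.

838 Hz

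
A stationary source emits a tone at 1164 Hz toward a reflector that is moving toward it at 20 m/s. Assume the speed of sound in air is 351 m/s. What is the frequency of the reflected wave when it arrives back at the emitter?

The reflector first receives the wave as a moving observer: f₁ = f₀ · (v + u)/v = 1164 × (351 + 20)/351 ≈ 1230 Hz.
The reflection then acts as a moving source: f₂ = f₁ · v/(v − u) ≈ 1305 Hz.
Equivalently f₂ = f₀ · (v + u)/(v − u).

1305 Hz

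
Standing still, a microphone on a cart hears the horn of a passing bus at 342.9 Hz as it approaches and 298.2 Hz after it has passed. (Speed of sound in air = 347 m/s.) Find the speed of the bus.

f₁/f₂ = (v + v_s)/(v − v_s), so v_s = v · (f₁ − f₂)/(f₁ + f₂).
v_s = 347 × (342.9 − 298.2)/(342.9 + 298.2) = 347 × 44.7/641.1 ≈ 24.2 m/s.

24.2 m/s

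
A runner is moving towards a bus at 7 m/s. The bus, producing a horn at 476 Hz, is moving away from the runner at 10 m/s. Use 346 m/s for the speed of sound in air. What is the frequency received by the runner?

With source receding and observer approaching, f' = f · (v + v_o)/(v + v_s).
f' = 476 × (346 + 7)/(346 + 10) = 476 × 353/356 ≈ 472 Hz.

472 Hz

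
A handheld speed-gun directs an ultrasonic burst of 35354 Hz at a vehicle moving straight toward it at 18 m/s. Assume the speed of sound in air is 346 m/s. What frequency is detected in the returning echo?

39234 Hz

The vehicle first receives the wave as a moving observer: f₁ = f₀ · (v + u)/v = 35354 × (346 + 18)/346 ≈ 37193 Hz.
On reflection it acts as a source moving toward the stationary detector: f₂ = f₁ · v/(v − u) = 37193 × 346/328 ≈ 39234 Hz.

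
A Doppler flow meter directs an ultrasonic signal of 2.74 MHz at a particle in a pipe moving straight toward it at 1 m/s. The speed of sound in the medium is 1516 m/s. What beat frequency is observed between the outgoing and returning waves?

3617 Hz

At the particle in a pipe (a moving observer), f₁ = f₀ · (v + u)/v = 2.74 × 1517/1516 ≈ 2.74181 MHz.
On reflection it acts as a source moving toward the stationary detector: f₂ = f₁ · v/(v − u) = 2.74181 × 1516/1515 ≈ 2.74362 MHz.
Equivalently f₂ = f₀ · (v + u)/(v − u).
Beat frequency (with f₀ = 2740000 Hz): |f₂ − f₀| = 2u·f₀/(v − u) = 2 × 1 × 2740000/1515 ≈ 3617 Hz.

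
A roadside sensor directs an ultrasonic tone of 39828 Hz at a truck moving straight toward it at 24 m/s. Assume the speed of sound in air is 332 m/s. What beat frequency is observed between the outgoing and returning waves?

The truck first receives the wave as a moving observer: f₁ = f₀ · (v + u)/v = 39828 × (332 + 24)/332 ≈ 42707 Hz.
The reflection then acts as a moving source: f₂ = f₁ · v/(v − u) ≈ 46035 Hz.
Beat frequency: |f₂ − f₀| = 2u·f₀/(v − u) = 2 × 24 × 39828/308 ≈ 6207 Hz.

6207 Hz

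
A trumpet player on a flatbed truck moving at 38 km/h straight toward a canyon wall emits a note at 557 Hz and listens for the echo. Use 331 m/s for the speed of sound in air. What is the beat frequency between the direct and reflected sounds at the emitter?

38 km/h = 10.56 m/s.
The canyon wall receives the sound from a moving source: f₁ = f₀ · v/(v − v_e) = 557 × 331/320.44 ≈ 575.3 Hz.
On the return leg the trumpet player on a flatbed truck is a moving observer: f₂ = f₁ · (v + v_e)/v = 575.3 × 341.56/331 ≈ 593.7 Hz.
Beat against the emitted tone: |f₂ − f₀| = 2v_e·f₀/(v − v_e) = 2 × 10.56 × 557/320.44 ≈ 36.7 Hz.

36.7 Hz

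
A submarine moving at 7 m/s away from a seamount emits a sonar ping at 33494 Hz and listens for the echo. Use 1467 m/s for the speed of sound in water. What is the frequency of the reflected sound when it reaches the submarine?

33176 Hz

The seamount receives the sound from a moving source: f₁ = f₀ · v/(v + v_e) = 33494 × 1467/1474 ≈ 33335 Hz.
On the return leg the submarine is a moving observer: f₂ = f₁ · (v − v_e)/v = 33335 × 1460/1467 ≈ 33176 Hz.
Equivalently f₂ = f₀ · (v − v_e)/(v + v_e).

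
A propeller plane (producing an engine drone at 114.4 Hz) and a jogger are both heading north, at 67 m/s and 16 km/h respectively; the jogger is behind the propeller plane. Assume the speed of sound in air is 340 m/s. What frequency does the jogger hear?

97 Hz

16 km/h = 4.444 m/s.
The jogger is behind, so the propeller plane is moving away from it while the jogger is moving toward the propeller plane.
General Doppler shift: f' = f · (v + v_o)/(v + v_s).
f' = 114.4 × (340 + 4.444)/(340 + 67) = 114.4 × 344.44/407 ≈ 97 Hz.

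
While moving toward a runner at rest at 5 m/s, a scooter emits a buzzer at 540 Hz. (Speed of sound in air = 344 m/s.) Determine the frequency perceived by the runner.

548 Hz

Moving source, stationary observer: f' = f · v/(v − v_s) since the source is approaching.
f' = 540 × 344/(344 − 5) = 540 × 344/339 ≈ 548 Hz.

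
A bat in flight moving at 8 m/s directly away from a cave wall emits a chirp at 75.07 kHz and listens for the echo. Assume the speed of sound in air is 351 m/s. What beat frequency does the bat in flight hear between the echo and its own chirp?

The cave wall receives the sound from a moving source: f₁ = f₀ · v/(v + v_e) = 75.07 × 351/359 ≈ 73.40 kHz.
On the return leg the bat in flight is a moving observer: f₂ = f₁ · (v − v_e)/v = 73.40 × 343/351 ≈ 71.72 kHz.
Equivalently f₂ = f₀ · (v − v_e)/(v + v_e).
Beat against the emitted tone (with f₀ = 75070 Hz): |f₂ − f₀| = 2v_e·f₀/(v + v_e) = 2 × 8 × 75070/359 ≈ 3346 Hz.

3346 Hz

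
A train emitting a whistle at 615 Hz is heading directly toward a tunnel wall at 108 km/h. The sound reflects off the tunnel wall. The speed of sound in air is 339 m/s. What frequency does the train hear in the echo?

108 km/h = 30 m/s.
The tunnel wall receives the sound from a moving source: f₁ = f₀ · v/(v − v_e) = 615 × 339/309 ≈ 675 Hz.
On the return leg the train is a moving observer: f₂ = f₁ · (v + v_e)/v = 675 × 369/339 ≈ 734 Hz.

734 Hz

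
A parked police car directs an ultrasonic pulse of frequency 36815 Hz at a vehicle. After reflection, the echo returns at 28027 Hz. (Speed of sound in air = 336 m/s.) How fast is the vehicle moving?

Double Doppler shift off a moving reflector: f₂ = f₀ · (v + u)/(v − u) (u > 0 toward emitter).
Rearranging, u = v · (f₂ − f₀)/(f₂ + f₀) = 336 × -8788/64842 ≈ -46 m/s.
So the vehicle is moving at 46 m/s away from the emitter.

46 m/s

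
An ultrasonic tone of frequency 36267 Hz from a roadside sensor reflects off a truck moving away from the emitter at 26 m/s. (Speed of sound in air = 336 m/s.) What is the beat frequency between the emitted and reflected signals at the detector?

5210 Hz

At the truck (a moving observer), f₁ = f₀ · (v − u)/v = 36267 × 310/336 ≈ 33461 Hz.
The reflection then acts as a moving source: f₂ = f₁ · v/(v + u) ≈ 31057 Hz.
Equivalently f₂ = f₀ · (v − u)/(v + u).
Beat frequency: |f₂ − f₀| = 2u·f₀/(v + u) = 2 × 26 × 36267/362 ≈ 5210 Hz.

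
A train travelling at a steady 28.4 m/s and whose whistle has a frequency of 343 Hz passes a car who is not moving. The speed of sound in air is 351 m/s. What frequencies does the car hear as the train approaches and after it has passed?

Approaching: f₁ = f · v/(v − v_s) = 343 × 351/322.6 ≈ 373 Hz.
Receding: f₂ = f · v/(v + v_s) = 343 × 351/379.4 ≈ 317 Hz.

373 Hz approaching; 317 Hz receding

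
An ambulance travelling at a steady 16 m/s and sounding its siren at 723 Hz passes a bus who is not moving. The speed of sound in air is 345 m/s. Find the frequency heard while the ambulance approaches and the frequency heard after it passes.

758 Hz approaching; 691 Hz receding

Approaching: f₁ = f · v/(v − v_s) = 723 × 345/329 ≈ 758 Hz.
Receding: f₂ = f · v/(v + v_s) = 723 × 345/361 ≈ 691 Hz.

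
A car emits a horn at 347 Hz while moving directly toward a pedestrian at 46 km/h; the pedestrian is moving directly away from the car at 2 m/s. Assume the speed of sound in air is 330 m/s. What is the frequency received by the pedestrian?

46 km/h = 12.78 m/s.
With source approaching and observer receding, f' = f · (v − v_o)/(v − v_s).
f' = 347 × (330 − 2)/(330 − 12.78) = 347 × 328/317.22 ≈ 359 Hz.

359 Hz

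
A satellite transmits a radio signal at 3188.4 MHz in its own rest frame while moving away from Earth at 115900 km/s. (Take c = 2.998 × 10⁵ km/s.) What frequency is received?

2120.7 MHz

β = v/c = 115900/299800 = 0.3866.
Relativistic Doppler for frequency: f' = f₀ · √((1 − β)/(1 + β)).
f' = 3188.4 × √(0.6134/1.3866) = 3188.4 × 0.66512 ≈ 2120.7 MHz.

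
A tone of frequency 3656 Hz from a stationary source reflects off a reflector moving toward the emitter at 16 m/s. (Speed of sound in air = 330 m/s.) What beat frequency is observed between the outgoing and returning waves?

373 Hz

The reflector first receives the wave as a moving observer: f₁ = f₀ · (v + u)/v = 3656 × (330 + 16)/330 ≈ 3833 Hz.
The reflection then acts as a moving source: f₂ = f₁ · v/(v − u) ≈ 4029 Hz.
Beat frequency: |f₂ − f₀| = 2u·f₀/(v − u) = 2 × 16 × 3656/314 ≈ 373 Hz.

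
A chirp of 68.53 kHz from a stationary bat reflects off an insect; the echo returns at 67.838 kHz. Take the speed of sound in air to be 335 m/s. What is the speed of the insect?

Double Doppler shift off a moving reflector: f₂ = f₀ · (v + u)/(v − u) (u > 0 toward emitter).
Rearranging, u = v · (f₂ − f₀)/(f₂ + f₀) = 335 × -0.692/136.368 ≈ -1.70 m/s.
So the insect is moving at 1.70 m/s away from the emitter.

1.70 m/s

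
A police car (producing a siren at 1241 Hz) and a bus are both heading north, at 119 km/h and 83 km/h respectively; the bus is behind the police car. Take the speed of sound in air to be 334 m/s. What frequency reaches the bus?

119 km/h = 33.06 m/s; 83 km/h = 23.06 m/s.
The bus is behind, so the police car is moving away from it while the bus is moving toward the police car.
Both move, so f' = f · (v + v_o)/(v + v_s).
f' = 1241 × (334 + 23.06)/(334 + 33.06) = 1241 × 357.06/367.06 ≈ 1207 Hz.

1207 Hz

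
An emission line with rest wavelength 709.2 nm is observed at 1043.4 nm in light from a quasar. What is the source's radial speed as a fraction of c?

0.368c

λ'/λ₀ = 1.4712 > 1 (redshift), so the source is receding.
λ'/λ₀ = √((1 + β)/(1 − β)) for a receding source ⇒ β = (r² − 1)/(r² + 1) with r = λ'/λ₀.
β = (2.1645 − 1)/(2.1645 + 1) ≈ 0.368.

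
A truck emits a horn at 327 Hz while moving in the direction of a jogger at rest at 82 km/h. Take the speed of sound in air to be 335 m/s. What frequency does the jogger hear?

351 Hz

82 km/h = 22.78 m/s.
Moving source, stationary observer: f' = f · v/(v − v_s) since the source is approaching.
f' = 327 × 335/(335 − 22.78) = 327 × 335/312.2 ≈ 351 Hz.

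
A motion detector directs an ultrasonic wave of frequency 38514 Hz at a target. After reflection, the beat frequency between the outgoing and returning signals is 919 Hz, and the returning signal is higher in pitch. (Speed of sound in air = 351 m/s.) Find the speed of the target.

4.1 m/s

Double Doppler shift off a moving reflector: f₂ = f₀ · (v + u)/(v − u) (u > 0 toward emitter).
Returning signal is higher, so f₂ = f₀ + Δf = 38514 + 919 = 39433 Hz.
Rearranging, u = v · (f₂ − f₀)/(f₂ + f₀) = 351 × 919/77947 ≈ 4.1 m/s.
So the target is moving at 4.1 m/s toward the emitter.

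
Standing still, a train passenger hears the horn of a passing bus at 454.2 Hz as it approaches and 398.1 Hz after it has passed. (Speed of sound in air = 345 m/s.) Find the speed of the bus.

f₁/f₂ = (v + v_s)/(v − v_s), so v_s = v · (f₁ − f₂)/(f₁ + f₂).
v_s = 345 × (454.2 − 398.1)/(454.2 + 398.1) = 345 × 56.1/852.3 ≈ 22.7 m/s.

22.7 m/s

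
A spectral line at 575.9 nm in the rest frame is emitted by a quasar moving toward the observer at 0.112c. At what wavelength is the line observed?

514.6 nm

Relativistic Doppler for wavelength: λ' = λ₀ · √((1 − β)/(1 + β)).
λ' = 575.9 × √(0.8880/1.1120) = 575.9 × 0.89362 ≈ 514.6 nm.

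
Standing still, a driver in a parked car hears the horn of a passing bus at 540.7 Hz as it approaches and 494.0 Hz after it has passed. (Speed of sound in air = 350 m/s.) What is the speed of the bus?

f₁/f₂ = (v + v_s)/(v − v_s), so v_s = v · (f₁ − f₂)/(f₁ + f₂).
v_s = 350 × (540.7 − 494.0)/(540.7 + 494.0) = 350 × 46.7/1034.7 ≈ 15.8 m/s.

15.8 m/s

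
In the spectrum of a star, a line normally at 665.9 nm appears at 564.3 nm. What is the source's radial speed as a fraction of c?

λ'/λ₀ = 0.8474 < 1 (blueshift), so the source is approaching.
λ'/λ₀ = √((1 − β)/(1 + β)) for an approaching source ⇒ β = (1 − r²)/(1 + r²) with r = λ'/λ₀.
β = (1 − 0.7181)/(1 + 0.7181) ≈ 0.164.

0.164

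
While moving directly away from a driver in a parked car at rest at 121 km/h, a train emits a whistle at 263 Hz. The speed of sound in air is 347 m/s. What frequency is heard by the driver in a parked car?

240 Hz

121 km/h = 33.61 m/s.
Moving source, stationary observer: f' = f · v/(v + v_s) since the source is receding.
f' = 263 × 347/(347 + 33.61) = 263 × 347/380.6 ≈ 240 Hz.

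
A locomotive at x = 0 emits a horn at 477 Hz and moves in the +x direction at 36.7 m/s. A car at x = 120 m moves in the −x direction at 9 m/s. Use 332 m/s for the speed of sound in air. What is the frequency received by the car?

551 Hz

The observer lies on the +x side, so the source is heading toward the observer and the observer is heading toward the source.
With source approaching and observer approaching, f' = f · (v + v_o)/(v − v_s).
f' = 477 × (332 + 9)/(332 − 36.7) = 477 × 341/295.3 ≈ 551 Hz.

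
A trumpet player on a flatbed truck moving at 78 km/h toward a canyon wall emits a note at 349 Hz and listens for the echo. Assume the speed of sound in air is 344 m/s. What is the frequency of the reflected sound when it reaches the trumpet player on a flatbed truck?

78 km/h = 21.67 m/s.
The canyon wall receives the sound from a moving source: f₁ = f₀ · v/(v − v_e) = 349 × 344/322.33 ≈ 372 Hz.
On the return leg the trumpet player on a flatbed truck is a moving observer: f₂ = f₁ · (v + v_e)/v = 372 × 365.67/344 ≈ 396 Hz.

396 Hz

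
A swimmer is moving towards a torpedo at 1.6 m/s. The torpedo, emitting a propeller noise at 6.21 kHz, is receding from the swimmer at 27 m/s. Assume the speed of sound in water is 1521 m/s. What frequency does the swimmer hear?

6.11 kHz

General Doppler shift: f' = f · (v + v_o)/(v + v_s).
f' = 6.21 × (1521 + 1.6)/(1521 + 27) = 6.21 × 1522.6/1548 ≈ 6.11 kHz.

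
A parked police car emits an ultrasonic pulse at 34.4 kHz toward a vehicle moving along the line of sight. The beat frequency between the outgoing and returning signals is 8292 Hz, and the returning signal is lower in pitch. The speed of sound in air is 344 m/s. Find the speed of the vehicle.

Double Doppler shift off a moving reflector: f₂ = f₀ · (v + u)/(v − u) (u > 0 toward emitter).
Returning signal is lower, so f₂ = f₀ − Δf = 34400 − 8292 = 26108 Hz.
Rearranging, u = v · (f₂ − f₀)/(f₂ + f₀) = 344 × -8292/60508 ≈ -47 m/s.
So the vehicle is moving at 47 m/s away from the emitter.

47 m/s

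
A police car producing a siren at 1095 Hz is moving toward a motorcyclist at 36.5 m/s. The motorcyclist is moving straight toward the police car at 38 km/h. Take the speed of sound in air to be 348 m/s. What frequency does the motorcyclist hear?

38 km/h = 10.56 m/s.
Both move, so f' = f · (v + v_o)/(v − v_s).
f' = 1095 × (348 + 10.56)/(348 − 36.5) = 1095 × 358.56/311.5 ≈ 1260 Hz.

1260 Hz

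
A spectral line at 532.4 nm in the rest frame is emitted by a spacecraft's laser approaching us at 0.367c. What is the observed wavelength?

362.3 nm

Relativistic Doppler for wavelength: λ' = λ₀ · √((1 − β)/(1 + β)).
λ' = 532.4 × √(0.6330/1.3670) = 532.4 × 0.68048 ≈ 362.3 nm.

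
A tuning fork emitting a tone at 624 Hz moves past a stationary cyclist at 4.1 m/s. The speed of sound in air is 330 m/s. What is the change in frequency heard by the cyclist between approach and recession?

Approaching: f₁ = f · v/(v − v_s) = 624 × 330/325.9 ≈ 631.9 Hz.
Receding: f₂ = f · v/(v + v_s) = 624 × 330/334.1 ≈ 616.3 Hz.
Drop: f₁ − f₂ = 2f·v·v_s/(v² − v_s²) = 2 × 624 × 330 × 4.1/(330² − 4.1²) ≈ 15.5 Hz.

15.5 Hz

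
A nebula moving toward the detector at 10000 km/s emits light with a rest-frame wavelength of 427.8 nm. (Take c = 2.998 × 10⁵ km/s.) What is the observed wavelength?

413.8 nm

β = v/c = 10000/299800 = 0.0334.
Relativistic Doppler for wavelength: λ' = λ₀ · √((1 − β)/(1 + β)).
λ' = 427.8 × √(0.9666/1.0334) = 427.8 × 0.96718 ≈ 413.8 nm.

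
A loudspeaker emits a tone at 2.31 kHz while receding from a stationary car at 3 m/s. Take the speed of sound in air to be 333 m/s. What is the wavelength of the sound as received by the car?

14.5 cm

Moving source, stationary observer: f' = f · v/(v + v_s) since the source is receding.
f' = 2.31 × 333/(333 + 3) ≈ 2.29 kHz.
λ' = v/f' = 333/2289.38 ≈ 14.5 cm.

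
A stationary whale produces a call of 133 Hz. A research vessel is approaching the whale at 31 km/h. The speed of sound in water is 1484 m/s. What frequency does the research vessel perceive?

134 Hz

31 km/h = 8.611 m/s.
Only the observer moves, toward the source, so f' = f · (v + v_o)/v.
f' = 133 × (1484 + 8.611)/1484 = 133 × 1492.6/1484 ≈ 134 Hz.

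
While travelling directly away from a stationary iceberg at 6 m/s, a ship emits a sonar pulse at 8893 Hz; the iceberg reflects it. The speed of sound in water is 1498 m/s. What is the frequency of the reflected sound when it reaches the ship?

The iceberg receives the sound from a moving source: f₁ = f₀ · v/(v + v_e) = 8893 × 1498/1504 ≈ 8858 Hz.
On the return leg the ship is a moving observer: f₂ = f₁ · (v − v_e)/v = 8858 × 1492/1498 ≈ 8822 Hz.

8822 Hz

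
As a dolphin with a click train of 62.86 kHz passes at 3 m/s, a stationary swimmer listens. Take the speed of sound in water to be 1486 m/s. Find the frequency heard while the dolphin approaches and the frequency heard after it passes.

63.0 kHz approaching; 62.7 kHz receding

Approaching: f₁ = f · v/(v − v_s) = 62.86 × 1486/1483 ≈ 63.0 kHz.
Receding: f₂ = f · v/(v + v_s) = 62.86 × 1486/1489 ≈ 62.7 kHz.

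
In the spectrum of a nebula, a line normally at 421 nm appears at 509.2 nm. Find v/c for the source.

0.188

λ'/λ₀ = 1.2095 > 1 (redshift), so the source is receding.
λ'/λ₀ = √((1 + β)/(1 − β)) for a receding source ⇒ β = (r² − 1)/(r² + 1) with r = λ'/λ₀.
β = (1.4629 − 1)/(1.4629 + 1) ≈ 0.188.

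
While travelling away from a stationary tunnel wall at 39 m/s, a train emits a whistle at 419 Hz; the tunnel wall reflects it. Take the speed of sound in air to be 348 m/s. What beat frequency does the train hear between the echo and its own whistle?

84 Hz

The tunnel wall receives the sound from a moving source: f₁ = f₀ · v/(v + v_e) = 419 × 348/387 ≈ 376.8 Hz.
On the return leg the train is a moving observer: f₂ = f₁ · (v − v_e)/v = 376.8 × 309/348 ≈ 334.6 Hz.
Beat against the emitted tone: |f₂ − f₀| = 2v_e·f₀/(v + v_e) = 2 × 39 × 419/387 ≈ 84 Hz.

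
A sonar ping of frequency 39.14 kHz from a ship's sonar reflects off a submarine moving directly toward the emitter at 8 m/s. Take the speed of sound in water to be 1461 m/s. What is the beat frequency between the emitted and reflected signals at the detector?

At the submarine (a moving observer), f₁ = f₀ · (v + u)/v = 39.14 × 1469/1461 ≈ 39.354 kHz.
The reflection then acts as a moving source: f₂ = f₁ · v/(v − u) ≈ 39.571 kHz.
Beat frequency (with f₀ = 39140 Hz): |f₂ − f₀| = 2u·f₀/(v − u) = 2 × 8 × 39140/1453 ≈ 431 Hz.

431 Hz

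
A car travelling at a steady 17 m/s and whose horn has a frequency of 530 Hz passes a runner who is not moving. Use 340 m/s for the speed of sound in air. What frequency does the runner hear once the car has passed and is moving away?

505 Hz

Receding: f₂ = f · v/(v + v_s) = 530 × 340/357 ≈ 505 Hz.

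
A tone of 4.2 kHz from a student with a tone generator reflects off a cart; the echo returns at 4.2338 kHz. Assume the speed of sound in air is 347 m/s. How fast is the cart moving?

Double Doppler shift off a moving reflector: f₂ = f₀ · (v + u)/(v − u) (u > 0 toward emitter).
Rearranging, u = v · (f₂ − f₀)/(f₂ + f₀) = 347 × 0.0338/8.4338 ≈ 1.39 m/s.
So the cart is moving at 1.39 m/s toward the emitter.

1.39 m/s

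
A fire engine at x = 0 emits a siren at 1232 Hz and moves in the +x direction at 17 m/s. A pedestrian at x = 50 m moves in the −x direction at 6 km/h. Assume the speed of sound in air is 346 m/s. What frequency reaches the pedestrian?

6 km/h = 1.667 m/s.
The observer lies on the +x side, so the source is heading toward the observer and the observer is heading toward the source.
Both move, so f' = f · (v + v_o)/(v − v_s).
f' = 1232 × (346 + 1.667)/(346 − 17) = 1232 × 347.67/329 ≈ 1302 Hz.

1302 Hz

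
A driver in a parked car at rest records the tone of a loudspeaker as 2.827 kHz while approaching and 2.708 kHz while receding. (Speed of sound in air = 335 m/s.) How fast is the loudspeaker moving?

f₁/f₂ = (v + v_s)/(v − v_s), so v_s = v · (f₁ − f₂)/(f₁ + f₂).
v_s = 335 × (2.827 − 2.708)/(2.827 + 2.708) = 335 × 0.119/5.535 ≈ 7.2 m/s.

7.2 m/s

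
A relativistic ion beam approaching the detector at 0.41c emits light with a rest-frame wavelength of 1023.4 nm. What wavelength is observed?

Relativistic Doppler for wavelength: λ' = λ₀ · √((1 − β)/(1 + β)).
λ' = 1023.4 × √(0.5900/1.4100) = 1023.4 × 0.64687 ≈ 662.0 nm.

662.0 nm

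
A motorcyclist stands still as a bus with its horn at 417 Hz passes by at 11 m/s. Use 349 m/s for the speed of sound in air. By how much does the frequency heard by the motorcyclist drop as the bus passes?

Approaching: f₁ = f · v/(v − v_s) = 417 × 349/338 ≈ 430.6 Hz.
Receding: f₂ = f · v/(v + v_s) = 417 × 349/360 ≈ 404.3 Hz.
Drop: f₁ − f₂ = 2f·v·v_s/(v² − v_s²) = 2 × 417 × 349 × 11/(349² − 11²) ≈ 26.3 Hz.

26.3 Hz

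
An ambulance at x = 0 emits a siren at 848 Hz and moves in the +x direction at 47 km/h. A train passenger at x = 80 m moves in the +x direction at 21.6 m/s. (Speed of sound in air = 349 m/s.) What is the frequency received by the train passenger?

826 Hz

47 km/h = 13.06 m/s.
The observer lies on the +x side, so the source is heading toward the observer and the observer is heading away from the source.
Both move, so f' = f · (v − v_o)/(v − v_s).
f' = 848 × (349 − 21.6)/(349 − 13.06) = 848 × 327.4/335.94 ≈ 826 Hz.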